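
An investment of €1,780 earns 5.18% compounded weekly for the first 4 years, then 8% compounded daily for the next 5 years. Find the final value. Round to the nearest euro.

Phase 1: 1,780·(1 + 0.0518/52)^208 ≈ 2,189.5811.
Phase 2: 2,189.5811·(1 + 0.08/365)^1825 ≈ 3,266.3279.

€3,266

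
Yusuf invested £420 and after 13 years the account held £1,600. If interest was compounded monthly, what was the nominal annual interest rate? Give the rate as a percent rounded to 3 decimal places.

10.333%

(1 + r/12)^156 = 1,600/420 = 3.80952.
1 + r/12 = 3.80952^(1/156) ≈ 1.008611, so r/12 ≈ 0.0086106.
r ≈ 12·0.0086106 = 10.33273%.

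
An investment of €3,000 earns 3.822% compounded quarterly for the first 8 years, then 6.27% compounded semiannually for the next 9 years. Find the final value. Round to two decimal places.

After 8 years at 3.822%: 3,000 × 1.355687181 ≈ 4,067.0615.
Then 9 years at 6.27%: 4,067.0615 × 1.743047862 ≈ 7,089.0829.

€7,089.08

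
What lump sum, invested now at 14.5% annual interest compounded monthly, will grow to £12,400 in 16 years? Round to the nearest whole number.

£1,236

Growth factor = (1 + 0.145/12)^192 ≈ 10.035163067.
P = 12,400/10.035163067 ≈ 1,235.6551.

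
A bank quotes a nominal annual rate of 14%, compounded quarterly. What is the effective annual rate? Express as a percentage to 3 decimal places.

One year is 4 periods at 0.035 each: (1 + 0.035)^4 ≈ 1.147523.
EAR = 1.147523 − 1 ≈ 14.75230%.

14.752%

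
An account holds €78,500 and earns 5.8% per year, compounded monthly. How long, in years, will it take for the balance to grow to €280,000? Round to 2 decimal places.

(1 + 0.00483333)^(12t) = 280,000/78,500 = 3.5669.
12t·ln(1 + 0.00483333) = ln(3.5669); 12t = 1.2717/0.00482169 ≈ 263.7438.
t ≈ 21.9787 years.

21.98 years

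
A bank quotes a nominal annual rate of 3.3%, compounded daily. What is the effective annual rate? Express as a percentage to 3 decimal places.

3.355%

One year is 365 periods at 0.000090411 each: (1 + 0.000090411)^365 ≈ 1.033549.
EAR = 1.033549 − 1 ≈ 3.35490%.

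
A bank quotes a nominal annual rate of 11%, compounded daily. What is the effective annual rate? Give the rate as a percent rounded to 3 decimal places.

11.626%

One year is 365 periods at 0.00030137 each: (1 + 0.00030137)^365 ≈ 1.11626.
EAR = 1.11626 − 1 ≈ 11.62596%.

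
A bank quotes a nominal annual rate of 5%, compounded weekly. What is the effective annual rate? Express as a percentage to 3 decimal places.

5.125%

EAR = (1 + 5%/52)^52 − 1 = (1 + 0.000961538)^52 − 1.
(1 + 0.000961538)^52 ≈ 1.051246, so EAR ≈ 5.12458%.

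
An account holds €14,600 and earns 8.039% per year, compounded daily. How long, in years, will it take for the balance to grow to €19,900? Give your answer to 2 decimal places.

3.85 years

We need (1 + 0.000220247)^(365t) = 1.363, so 365t = ln 1.363 / ln 1.00022 ≈ 1406.2979.
t ≈ 1406.2979/365 = 3.8529 years.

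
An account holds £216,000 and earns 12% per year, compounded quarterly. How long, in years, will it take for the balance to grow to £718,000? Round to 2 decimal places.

10.16 years

We need (1 + 0.03)^(4t) = 3.3241, so 4t = ln 3.3241 / ln 1.03 ≈ 40.6373.
t ≈ 40.6373/4 = 10.1593 years.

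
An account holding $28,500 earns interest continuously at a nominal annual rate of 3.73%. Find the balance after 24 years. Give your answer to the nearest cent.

$69,763.02

A = P·e^(rt) = 28,500·e^(0.0373·24) = 28,500·e^0.8952.
e^0.8952 ≈ 2.4478253056, so A ≈ 69,763.0212.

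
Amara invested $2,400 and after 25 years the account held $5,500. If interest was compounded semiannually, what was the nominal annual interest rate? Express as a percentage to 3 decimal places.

3.345%

The 50-period growth factor is 5,500/2,400 = 2.29167.
r/2 = 2.29167^(1/50) − 1 ≈ 0.0167239, so r ≈ 2·0.0167239 = 3.34478%.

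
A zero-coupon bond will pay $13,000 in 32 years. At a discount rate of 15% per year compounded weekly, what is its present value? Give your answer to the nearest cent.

$107.73

Growth factor = (1 + 0.15/52)^1664 ≈ 120.6736999.
P = 13,000/120.6736999 ≈ 107.7285.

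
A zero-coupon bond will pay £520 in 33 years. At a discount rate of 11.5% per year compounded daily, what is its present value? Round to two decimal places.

£11.70

Periodic rate = 11.5%/365 = 0.000315068; 12045 periods.
P = 520/(1 + 0.115/365)^12045 ≈ 520/44.451659 ≈ 11.6981.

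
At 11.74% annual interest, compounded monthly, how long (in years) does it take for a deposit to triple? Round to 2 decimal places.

(1 + 0.00978333)^(12t) = 3.
12t = ln 3 / ln(1 + 0.00978333) ≈ 1.0986/0.00973579 ≈ 112.8427.
t ≈ 9.4036.

9.40 years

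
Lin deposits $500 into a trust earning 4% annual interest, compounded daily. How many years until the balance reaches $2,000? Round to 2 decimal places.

We need (1 + 0.000109589)^(365t) = 4, so 365t = ln 4 / ln 1.00011 ≈ 12650.6292.
t ≈ 12650.6292/365 = 34.6593 years.

34.66 years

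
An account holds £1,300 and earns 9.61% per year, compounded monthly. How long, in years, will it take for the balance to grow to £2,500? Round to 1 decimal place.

We need (1 + 0.00800833)^(12t) = 1.9231, so 12t = ln 1.9231 / ln 1.008008 ≈ 81.9823.
t ≈ 81.9823/12 = 6.8319 years.

6.8 years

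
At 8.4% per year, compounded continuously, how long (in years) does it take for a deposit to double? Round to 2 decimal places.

8.25 years

e^(0.084t) = 2, so 0.084t = ln 2 ≈ 0.69315.
t ≈ 0.69315/0.084 ≈ 8.2518.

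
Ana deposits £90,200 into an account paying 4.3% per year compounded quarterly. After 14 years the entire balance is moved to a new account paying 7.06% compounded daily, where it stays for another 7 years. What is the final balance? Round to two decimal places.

After 14 years at 4.3%: 90,200 × 1.81991037281 ≈ 164,155.9156.
Then 7 years at 7.06%: 164,155.9156 × 1.63910803196 ≈ 269,069.2798.

£269,069.28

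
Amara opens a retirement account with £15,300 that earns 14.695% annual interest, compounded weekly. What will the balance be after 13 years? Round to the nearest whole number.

£103,080

Periodic rate = 14.695%/52 = 0.00282596; periods = 52·13 = 676.
A = 15,300·(1 + 0.14695/52)^676 ≈ 15,300·6.73727665953 ≈ 103,080.3329.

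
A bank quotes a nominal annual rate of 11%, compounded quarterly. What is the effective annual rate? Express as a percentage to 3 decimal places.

11.462%

EAR = (1 + 11%/4)^4 − 1 = (1 + 0.0275)^4 − 1.
(1 + 0.0275)^4 ≈ 1.114621, so EAR ≈ 11.46213%.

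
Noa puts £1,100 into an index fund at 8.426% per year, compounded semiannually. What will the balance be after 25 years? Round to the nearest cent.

£8,659.40

Periodic rate = 8.426%/2 = 0.04213; periods = 2·25 = 50.
A = 1,100·(1 + 0.04213)^50 ≈ 1,100·7.872178079 ≈ 8,659.3959.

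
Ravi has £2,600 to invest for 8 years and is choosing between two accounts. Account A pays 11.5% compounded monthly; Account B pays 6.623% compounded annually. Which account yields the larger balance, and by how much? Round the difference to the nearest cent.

Account A growth factor: (1 + 0.115/12)^96 ≈ 2.498322808; balance ≈ 6,495.6393.
Account B growth factor: (1 + 0.06623)^8 ≈ 1.670348853; balance ≈ 4,342.9070.
Account A is larger by 2,152.7323.

Account A, by £2,152.73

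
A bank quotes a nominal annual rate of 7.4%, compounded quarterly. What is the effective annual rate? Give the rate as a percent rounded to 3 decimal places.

7.608%

EAR = (1 + 7.4%/4)^4 − 1 = (1 + 0.0185)^4 − 1.
(1 + 0.0185)^4 ≈ 1.076079, so EAR ≈ 7.60789%.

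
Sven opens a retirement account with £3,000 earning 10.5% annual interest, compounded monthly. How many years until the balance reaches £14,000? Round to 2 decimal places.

14.73 years

(1 + 0.00875)^(12t) = 14,000/3,000 = 4.6667.
12t·ln(1 + 0.00875) = ln(4.6667); 12t = 1.5404/0.00871194 ≈ 176.8200.
t ≈ 14.7350 years.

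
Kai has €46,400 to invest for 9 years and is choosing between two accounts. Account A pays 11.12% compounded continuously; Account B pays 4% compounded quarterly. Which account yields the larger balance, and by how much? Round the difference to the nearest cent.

Account A, by €59,841.55

A: e^(0.1112·9) = e^1.0008 ≈ 2.720457324, so 46,400 × 2.720457324 ≈ 126,229.2198.
B: (1 + 0.01)^36 ≈ 1.4307687836, so 46,400 × 1.4307687836 ≈ 66,387.6716.
Difference ≈ 59,841.5483 in favor of A.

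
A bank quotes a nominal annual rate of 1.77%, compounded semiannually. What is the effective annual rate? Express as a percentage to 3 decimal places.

EAR = (1 + 1.77%/2)^2 − 1 = (1 + 0.00885)^2 − 1.
(1 + 0.00885)^2 ≈ 1.017778, so EAR ≈ 1.77783%.

1.778%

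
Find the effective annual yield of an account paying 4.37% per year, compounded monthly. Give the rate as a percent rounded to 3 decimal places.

One year is 12 periods at 0.00364167 each: (1 + 0.00364167)^12 ≈ 1.044586.
EAR = 1.044586 − 1 ≈ 4.45860%.

4.459%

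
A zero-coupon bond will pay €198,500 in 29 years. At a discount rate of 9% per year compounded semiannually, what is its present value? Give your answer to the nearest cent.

Periodic rate = 9%/2 = 0.045; 58 periods.
P = 198,500/(1 + 0.045)^58 ≈ 198,500/12.8453175787 ≈ 15,453.1018.

€15,453.10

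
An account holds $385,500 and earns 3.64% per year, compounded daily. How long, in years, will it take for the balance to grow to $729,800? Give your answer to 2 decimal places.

17.53 years

We need (1 + 0.000099726)^(365t) = 1.8931, so 365t = ln 1.8931 / ln 1.0001 ≈ 6400.1462.
t ≈ 6400.1462/365 = 17.5346 years.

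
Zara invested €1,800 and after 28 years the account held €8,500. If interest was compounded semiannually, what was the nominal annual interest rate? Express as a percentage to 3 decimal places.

5.621%

The 56-period growth factor is 8,500/1,800 = 4.72222.
r/2 = 4.72222^(1/56) − 1 ≈ 0.028107, so r ≈ 2·0.028107 = 5.62141%.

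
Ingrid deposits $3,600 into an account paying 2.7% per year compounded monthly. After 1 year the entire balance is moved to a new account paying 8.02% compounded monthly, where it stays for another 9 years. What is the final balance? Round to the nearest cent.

$7,593.57

After 1 years at 2.7%: 3,600 × 1.027336644 ≈ 3,698.4119.
Then 9 years at 8.02%: 3,698.4119 × 2.053198207 ≈ 7,593.5727.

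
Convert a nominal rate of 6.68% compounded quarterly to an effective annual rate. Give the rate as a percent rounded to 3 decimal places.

EAR = (1 + 6.68%/4)^4 − 1 = (1 + 0.0167)^4 − 1.
(1 + 0.0167)^4 ≈ 1.068492, so EAR ≈ 6.84920%.

6.849%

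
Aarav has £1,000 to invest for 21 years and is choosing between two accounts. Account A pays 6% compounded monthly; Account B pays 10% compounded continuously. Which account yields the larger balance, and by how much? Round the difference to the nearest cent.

Account B, by £4,651.80

Account A growth factor: (1 + 0.005)^252 ≈ 3.514370645; balance ≈ 3,514.3706.
Account B growth factor: e^(0.1·21) = e^2.1 ≈ 8.166169913; balance ≈ 8,166.1699.
Account B is larger by 4,651.7993.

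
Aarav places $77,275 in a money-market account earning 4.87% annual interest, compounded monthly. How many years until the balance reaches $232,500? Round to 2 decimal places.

We need (1 + 0.00405833)^(12t) = 3.0087, so 12t = ln 3.0087 / ln 1.004058 ≈ 271.9721.
t ≈ 271.9721/12 = 22.6643 years.

22.66 years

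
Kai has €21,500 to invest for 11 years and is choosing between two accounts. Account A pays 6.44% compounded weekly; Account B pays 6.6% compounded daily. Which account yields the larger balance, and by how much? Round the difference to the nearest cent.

A: (1 + 0.0644/52)^572 ≈ 2.0298495942, so 21,500 × 2.0298495942 ≈ 43,641.7663.
B: (1 + 0.066/365)^4015 ≈ 2.0666612234, so 21,500 × 2.0666612234 ≈ 44,433.2163.
Difference ≈ 791.4500 in favor of B.

Account B, by €791.45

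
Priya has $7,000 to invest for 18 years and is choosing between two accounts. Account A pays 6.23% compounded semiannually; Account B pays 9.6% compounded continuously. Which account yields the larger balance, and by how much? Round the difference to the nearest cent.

Account B, by $18,286.14

Account A growth factor: (1 + 0.03115)^36 ≈ 3.0170774578; balance ≈ 21,119.5422.
Account B growth factor: e^(0.096·18) = e^1.728 ≈ 5.6293838744; balance ≈ 39,405.6871.
Account B is larger by 18,286.1449.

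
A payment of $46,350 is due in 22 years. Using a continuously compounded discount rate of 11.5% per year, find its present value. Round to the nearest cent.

P = A·e^(−rt) = 46,350·e^(−2.53).
e^(−2.53) ≈ 0.079659020286, so P ≈ 3,692.1956.

$3,692.20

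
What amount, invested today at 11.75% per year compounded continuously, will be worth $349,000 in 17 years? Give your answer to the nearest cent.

P = A·e^(−rt) = 349,000·e^(−1.9975).
e^(−1.9975) ≈ 0.13567404472, so P ≈ 47,350.2416.

$47,350.24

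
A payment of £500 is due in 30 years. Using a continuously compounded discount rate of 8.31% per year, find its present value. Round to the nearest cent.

£41.33

P = A·e^(−rt) = 500·e^(−2.493).
e^(−2.493) ≈ 0.0826616094, so P ≈ 41.3308.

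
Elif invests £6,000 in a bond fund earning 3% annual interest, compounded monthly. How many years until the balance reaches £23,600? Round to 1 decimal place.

We need (1 + 0.0025)^(12t) = 3.9333, so 12t = ln 3.9333 / ln 1.0025 ≈ 548.4794.
t ≈ 548.4794/12 = 45.7066 years.

45.7 years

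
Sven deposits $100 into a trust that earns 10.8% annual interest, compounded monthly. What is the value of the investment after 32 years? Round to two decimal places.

Growth factor = (1 + 0.009)^384 ≈ 31.2038251.
A ≈ 100 × 31.2038251 ≈ 3,120.3825.

$3,120.38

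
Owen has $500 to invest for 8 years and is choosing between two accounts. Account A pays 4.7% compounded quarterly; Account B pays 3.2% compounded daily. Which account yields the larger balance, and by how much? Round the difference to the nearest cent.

Account A growth factor: (1 + 0.01175)^32 ≈ 1.45325832; balance ≈ 726.6292.
Account B growth factor: (1 + 0.032/365)^2920 ≈ 1.29173823; balance ≈ 645.8691.
Account A is larger by 80.7600.

Account A, by $80.76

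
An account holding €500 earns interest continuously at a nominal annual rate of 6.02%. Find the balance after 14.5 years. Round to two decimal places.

A = P·e^(rt) = 500·e^(0.0602·14.5) = 500·e^0.8729.
e^0.8729 ≈ 2.393842942, so A ≈ 1,196.9215.

€1,196.92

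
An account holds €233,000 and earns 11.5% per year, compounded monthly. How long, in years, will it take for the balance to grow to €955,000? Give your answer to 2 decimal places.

(1 + 0.00958333)^(12t) = 955,000/233,000 = 4.0987.
12t·ln(1 + 0.00958333) = ln(4.0987); 12t = 1.4107/0.0095377 ≈ 147.9049.
t ≈ 12.3254 years.

12.33 years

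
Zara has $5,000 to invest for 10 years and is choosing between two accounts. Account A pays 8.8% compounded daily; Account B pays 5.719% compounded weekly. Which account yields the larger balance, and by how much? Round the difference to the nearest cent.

Account A, by $3,197.85

A: (1 + 0.088/365)^3650 ≈ 2.4106440076, so 5,000 × 2.4106440076 ≈ 12,053.2200.
B: (1 + 0.05719/52)^520 ≈ 1.771073288, so 5,000 × 1.771073288 ≈ 8,855.3664.
Difference ≈ 3,197.8536 in favor of A.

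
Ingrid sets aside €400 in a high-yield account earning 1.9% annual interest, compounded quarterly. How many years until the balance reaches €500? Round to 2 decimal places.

11.77 years

We need (1 + 0.00475)^(4t) = 1.25, so 4t = ln 1.25 / ln 1.00475 ≈ 47.0891.
t ≈ 47.0891/4 = 11.7723 years.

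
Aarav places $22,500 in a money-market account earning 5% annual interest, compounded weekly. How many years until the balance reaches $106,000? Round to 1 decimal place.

31.0 years

We need (1 + 0.000961538)^(52t) = 4.7111, so 52t = ln 4.7111 / ln 1.000962 ≈ 1612.6956.
t ≈ 1612.6956/52 = 31.0134 years.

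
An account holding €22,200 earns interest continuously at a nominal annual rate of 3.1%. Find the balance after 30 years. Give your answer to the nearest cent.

€56,266.10

A = P·e^(rt) = 22,200·e^(0.031·30) = 22,200·e^0.93.
e^0.93 ≈ 2.5345091776, so A ≈ 56,266.1037.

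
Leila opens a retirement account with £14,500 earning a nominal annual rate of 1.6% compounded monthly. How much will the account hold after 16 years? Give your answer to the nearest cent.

Periodic rate = 1.6%/12 = 0.00133333; periods = 12·16 = 192.
A = 14,500·(1 + 0.016/12)^192 ≈ 14,500·1.2915324834 ≈ 18,727.2210.

£18,727.22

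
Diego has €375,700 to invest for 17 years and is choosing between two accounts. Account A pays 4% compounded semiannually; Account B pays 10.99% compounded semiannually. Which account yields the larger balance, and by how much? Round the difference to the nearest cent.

Account A growth factor: (1 + 0.02)^34 ≈ 1.96067603202; balance ≈ 736,625.9852.
Account B growth factor: (1 + 0.05495)^34 ≈ 6.164300474598; balance ≈ 2,315,927.6883.
Account B is larger by 1,579,301.7031.

Account B, by €1,579,301.70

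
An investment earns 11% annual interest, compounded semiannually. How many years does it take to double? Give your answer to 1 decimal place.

6.5 years

(1 + 0.055)^(2t) = 2.
2t = ln 2 / ln(1 + 0.055) ≈ 0.69315/0.0535408 ≈ 12.9462.
t ≈ 6.4731.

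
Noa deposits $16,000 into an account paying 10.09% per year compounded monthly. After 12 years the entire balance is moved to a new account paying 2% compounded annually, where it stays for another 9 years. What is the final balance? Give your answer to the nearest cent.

Phase 1: 16,000·(1 + 0.1009/12)^144 ≈ 53,427.5576.
Phase 2: 53,427.5576·(1 + 0.02)^9 ≈ 63,850.8771.

$63,850.88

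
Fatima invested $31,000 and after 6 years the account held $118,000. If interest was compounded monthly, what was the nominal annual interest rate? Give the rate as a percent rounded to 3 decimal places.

22.486%

(1 + r/12)^72 = 118,000/31,000 = 3.80645.
1 + r/12 = 3.80645^(1/72) ≈ 1.018739, so r/12 ≈ 0.0187386.
r ≈ 12·0.0187386 = 22.48638%.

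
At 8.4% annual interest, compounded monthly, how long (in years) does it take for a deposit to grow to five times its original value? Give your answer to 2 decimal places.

(1 + 0.007)^(12t) = 5.
12t = ln 5 / ln(1 + 0.007) ≈ 1.6094/0.00697561 ≈ 230.7235.
t ≈ 19.2270.

19.23 years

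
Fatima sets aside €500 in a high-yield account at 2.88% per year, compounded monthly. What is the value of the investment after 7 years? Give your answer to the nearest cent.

Growth factor = (1 + 0.0024)^84 ≈ 1.22306312.
A ≈ 500 × 1.22306312 ≈ 611.5316.

€611.53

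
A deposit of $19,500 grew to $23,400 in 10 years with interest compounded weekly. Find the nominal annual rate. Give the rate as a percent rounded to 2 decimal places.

1.82%

(1 + r/52)^520 = 23,400/19,500 = 1.2.
1 + r/52 = 1.2^(1/520) ≈ 1.000351, so r/52 ≈ 0.00035068.
r ≈ 52·0.00035068 = 1.82354%.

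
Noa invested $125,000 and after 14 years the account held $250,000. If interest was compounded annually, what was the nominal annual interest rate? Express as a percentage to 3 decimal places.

5.076%

(1 + r)^14 = 250,000/125,000 = 2.
1 + r = 2^(1/14) ≈ 1.050757, so r ≈ 0.0507566.
r ≈ 5.07566%.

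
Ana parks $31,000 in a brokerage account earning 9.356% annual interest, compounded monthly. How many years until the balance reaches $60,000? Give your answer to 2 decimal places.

(1 + 0.00779667)^(12t) = 60,000/31,000 = 1.9355.
12t·ln(1 + 0.00779667) = ln(1.9355); 12t = 0.66036/0.00776643 ≈ 85.0271.
t ≈ 7.0856 years.

7.09 years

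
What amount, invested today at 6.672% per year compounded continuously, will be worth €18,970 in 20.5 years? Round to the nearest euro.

P = A·e^(−rt) = 18,970·e^(−1.36776).
e^(−1.36776) ≈ 0.25467679712, so P ≈ 4,831.2188.

€4,831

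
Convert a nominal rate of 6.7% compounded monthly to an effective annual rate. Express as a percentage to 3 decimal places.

EAR = (1 + 6.7%/12)^12 − 1 = (1 + 0.00558333)^12 − 1.
(1 + 0.00558333)^12 ≈ 1.069096, so EAR ≈ 6.90962%.

6.910%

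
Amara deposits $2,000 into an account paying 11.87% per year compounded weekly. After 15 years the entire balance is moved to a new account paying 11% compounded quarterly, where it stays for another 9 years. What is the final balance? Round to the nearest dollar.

$31,445

Phase 1: 2,000·(1 + 0.1187/52)^780 ≈ 11,841.5923.
Phase 2: 11,841.5923·(1 + 0.0275)^36 ≈ 31,445.3188.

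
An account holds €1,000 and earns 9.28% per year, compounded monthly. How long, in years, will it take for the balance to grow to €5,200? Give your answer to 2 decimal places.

17.83 years

We need (1 + 0.00773333)^(12t) = 5.2, so 12t = ln 5.2 / ln 1.007733 ≈ 214.0119.
t ≈ 214.0119/12 = 17.8343 years.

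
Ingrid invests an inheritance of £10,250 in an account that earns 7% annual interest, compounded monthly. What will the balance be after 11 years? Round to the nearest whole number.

Periodic rate = 7%/12 = 0.00583333; periods = 12·11 = 132.
A = 10,250·(1 + 0.07/12)^132 ≈ 10,250·2.1549399601 ≈ 22,088.1346.

£22,088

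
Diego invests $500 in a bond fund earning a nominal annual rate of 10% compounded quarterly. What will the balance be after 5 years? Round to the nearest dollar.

$819

Periodic rate = 10%/4 = 0.025; periods = 4·5 = 20.
A = 500·(1 + 0.025)^20 ≈ 500·1.63861644 ≈ 819.3082.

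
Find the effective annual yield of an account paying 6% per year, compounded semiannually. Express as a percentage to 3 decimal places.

EAR = (1 + 6%/2)^2 − 1 = (1 + 0.03)^2 − 1.
(1 + 0.03)^2 ≈ 1.0609, so EAR ≈ 6.09000%.

6.090%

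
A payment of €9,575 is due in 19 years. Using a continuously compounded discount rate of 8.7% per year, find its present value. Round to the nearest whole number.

P = A·e^(−rt) = 9,575·e^(−1.653).
e^(−1.653) ≈ 0.1914746223, so P ≈ 1,833.3695.

€1,833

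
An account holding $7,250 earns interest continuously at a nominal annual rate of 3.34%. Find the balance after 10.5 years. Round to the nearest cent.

A = P·e^(rt) = 7,250·e^(0.0334·10.5) = 7,250·e^0.3507.
e^0.3507 ≈ 1.4200612436, so A ≈ 10,295.4440.

$10,295.44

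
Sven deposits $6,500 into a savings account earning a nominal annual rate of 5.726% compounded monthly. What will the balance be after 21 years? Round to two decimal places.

$21,572.13

Periodic rate = 5.726%/12 = 0.00477167; periods = 12·21 = 252.
A = 6,500·(1 + 0.05726/12)^252 ≈ 6,500·3.3187898866 ≈ 21,572.1343.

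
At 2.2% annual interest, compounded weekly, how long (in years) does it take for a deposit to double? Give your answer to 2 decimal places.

(1 + 0.000423077)^(52t) = 2.
52t = ln 2 / ln(1 + 0.000423077) ≈ 0.69315/0.000422987 ≈ 1638.6944.
t ≈ 31.5134.

31.51 years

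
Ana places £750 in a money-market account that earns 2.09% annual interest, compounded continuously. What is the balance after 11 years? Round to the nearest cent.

A = P·e^(rt) = 750·e^(0.0209·11) = 750·e^0.2299.
e^0.2299 ≈ 1.25847416, so A ≈ 943.8556.

£943.86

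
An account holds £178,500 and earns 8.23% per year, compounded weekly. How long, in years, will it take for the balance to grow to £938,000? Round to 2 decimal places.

We need (1 + 0.00158269)^(52t) = 5.2549, so 52t = ln 5.2549 / ln 1.001583 ≈ 1049.1452.
t ≈ 1049.1452/52 = 20.1759 years.

20.18 years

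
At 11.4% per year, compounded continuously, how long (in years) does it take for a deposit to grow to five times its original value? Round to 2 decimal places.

e^(0.114t) = 5, so 0.114t = ln 5 ≈ 1.6094.
t ≈ 1.6094/0.114 ≈ 14.1179.

14.12 years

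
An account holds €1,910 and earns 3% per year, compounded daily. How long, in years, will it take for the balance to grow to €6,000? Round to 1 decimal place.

(1 + 0.0000821918)^(365t) = 6,000/1,910 = 3.1414.
365t·ln(1 + 0.0000821918) = ln(3.1414); 365t = 1.1447/8.21884e-05 ≈ 13927.2231.
t ≈ 38.1568 years.

38.2 years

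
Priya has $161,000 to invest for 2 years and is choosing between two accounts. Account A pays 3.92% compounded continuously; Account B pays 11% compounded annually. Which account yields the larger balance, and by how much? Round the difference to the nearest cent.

Account B, by $24,237.71

A: e^(0.0392·2) = e^0.0784 ≈ 1.08155519423, so 161,000 × 1.08155519423 ≈ 174,130.3863.
B: (1 + 0.11)^2 ≈ 1.2321, so 161,000 × 1.2321 ≈ 198,368.1000.
Difference ≈ 24,237.7137 in favor of B.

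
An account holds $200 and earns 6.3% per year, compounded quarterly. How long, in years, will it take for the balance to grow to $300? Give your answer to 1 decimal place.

We need (1 + 0.01575)^(4t) = 1.5, so 4t = ln 1.5 / ln 1.01575 ≈ 25.9460.
t ≈ 25.9460/4 = 6.4865 years.

6.5 years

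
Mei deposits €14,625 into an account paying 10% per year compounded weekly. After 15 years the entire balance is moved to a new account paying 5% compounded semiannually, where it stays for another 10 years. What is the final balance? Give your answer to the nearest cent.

Phase 1: 14,625·(1 + 0.1/52)^780 ≈ 65,450.3560.
Phase 2: 65,450.3560·(1 + 0.025)^20 ≈ 107,248.0294.

€107,248.03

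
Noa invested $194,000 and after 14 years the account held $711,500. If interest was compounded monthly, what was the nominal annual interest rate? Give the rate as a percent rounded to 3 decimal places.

9.318%

(1 + r/12)^168 = 711,500/194,000 = 3.66753.
1 + r/12 = 3.66753^(1/168) ≈ 1.007765, so r/12 ≈ 0.00776522.
r ≈ 12·0.00776522 = 9.31826%.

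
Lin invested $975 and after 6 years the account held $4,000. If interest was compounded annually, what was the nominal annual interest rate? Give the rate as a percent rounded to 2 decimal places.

26.52%

(1 + r)^6 = 4,000/975 = 4.10256.
1 + r = 4.10256^(1/6) ≈ 1.265249, so r ≈ 0.265249.
r ≈ 26.52487%.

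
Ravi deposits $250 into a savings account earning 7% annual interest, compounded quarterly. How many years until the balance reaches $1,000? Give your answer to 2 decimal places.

19.98 years

We need (1 + 0.0175)^(4t) = 4, so 4t = ln 4 / ln 1.0175 ≈ 79.9080.
t ≈ 79.9080/4 = 19.9770 years.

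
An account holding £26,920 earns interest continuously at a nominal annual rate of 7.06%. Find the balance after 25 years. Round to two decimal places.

£157,255.13

A = P·e^(rt) = 26,920·e^(0.0706·25) = 26,920·e^1.765.
e^1.765 ≈ 5.84157235809, so A ≈ 157,255.1279.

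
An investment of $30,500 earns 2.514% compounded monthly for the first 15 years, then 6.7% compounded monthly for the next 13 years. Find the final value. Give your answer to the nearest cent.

$105,954.49

After 15 years at 2.514%: 30,500 × 1.457475076 ≈ 44,452.9898.
Then 13 years at 6.7%: 44,452.9898 × 2.38351781834 ≈ 105,954.4933.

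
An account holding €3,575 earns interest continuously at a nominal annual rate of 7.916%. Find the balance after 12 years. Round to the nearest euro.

€9,243

A = P·e^(rt) = 3,575·e^(0.07916·12) = 3,575·e^0.94992.
e^0.94992 ≈ 2.585502811, so A ≈ 9,243.1725.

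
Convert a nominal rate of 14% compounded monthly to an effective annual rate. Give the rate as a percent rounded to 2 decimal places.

EAR = (1 + 14%/12)^12 − 1 = (1 + 0.0116667)^12 − 1.
(1 + 0.0116667)^12 ≈ 1.149342, so EAR ≈ 14.93420%.

14.93%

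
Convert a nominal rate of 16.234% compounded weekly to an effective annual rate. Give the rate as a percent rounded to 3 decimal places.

17.596%

EAR = (1 + 16.234%/52)^52 − 1 = (1 + 0.00312192)^52 − 1.
(1 + 0.00312192)^52 ≈ 1.175963, so EAR ≈ 17.59627%.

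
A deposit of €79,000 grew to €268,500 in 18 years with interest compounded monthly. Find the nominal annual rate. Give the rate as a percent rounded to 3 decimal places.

6.816%

(1 + r/12)^216 = 268,500/79,000 = 3.39873.
1 + r/12 = 3.39873^(1/216) ≈ 1.00568, so r/12 ≈ 0.00567997.
r ≈ 12·0.00567997 = 6.81597%.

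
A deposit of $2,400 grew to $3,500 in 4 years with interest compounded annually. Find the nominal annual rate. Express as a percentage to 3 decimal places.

(1 + r)^4 = 3,500/2,400 = 1.45833.
1 + r = 1.45833^(1/4) ≈ 1.098915, so r ≈ 0.0989153.
r ≈ 9.89153%.

9.892%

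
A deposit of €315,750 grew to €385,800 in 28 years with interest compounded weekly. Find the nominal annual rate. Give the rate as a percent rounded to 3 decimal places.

The 1456-period growth factor is 385,800/315,750 = 1.22185.
r/52 = 1.22185^(1/1456) − 1 ≈ 0.000137625, so r ≈ 52·0.000137625 = 0.71565%.

0.716%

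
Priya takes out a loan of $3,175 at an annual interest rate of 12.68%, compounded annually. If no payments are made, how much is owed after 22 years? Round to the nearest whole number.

Annual rate = 12.68% = 0.1268; years = 22.
A = 3,175·(1 + 0.1268)^22 ≈ 3,175·13.823895524 ≈ 43,890.8683.

$43,891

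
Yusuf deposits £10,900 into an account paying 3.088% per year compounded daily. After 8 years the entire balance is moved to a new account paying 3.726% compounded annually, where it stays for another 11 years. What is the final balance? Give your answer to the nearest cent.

£20,867.67

Phase 1: 10,900·(1 + 0.03088/365)^2920 ≈ 13,954.3647.
Phase 2: 13,954.3647·(1 + 0.03726)^11 ≈ 20,867.6721.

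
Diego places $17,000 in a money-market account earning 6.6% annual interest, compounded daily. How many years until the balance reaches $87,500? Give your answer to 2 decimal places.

24.83 years

(1 + 0.000180822)^(365t) = 87,500/17,000 = 5.1471.
365t·ln(1 + 0.000180822) = ln(5.1471); 365t = 1.6384/0.000180806 ≈ 9061.8084.
t ≈ 24.8269 years.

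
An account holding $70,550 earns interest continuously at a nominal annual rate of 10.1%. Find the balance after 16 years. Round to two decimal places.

A = P·e^(rt) = 70,550·e^(0.101·16) = 70,550·e^1.616.
e^1.616 ≈ 5.03291832617, so A ≈ 355,072.3879.

$355,072.39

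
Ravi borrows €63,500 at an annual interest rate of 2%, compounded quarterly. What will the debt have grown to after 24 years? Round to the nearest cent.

€102,498.06

Periodic rate = 2%/4 = 0.005; periods = 4·24 = 96.
A = 63,500·(1 + 0.005)^96 ≈ 63,500·1.61414270846 ≈ 102,498.0620.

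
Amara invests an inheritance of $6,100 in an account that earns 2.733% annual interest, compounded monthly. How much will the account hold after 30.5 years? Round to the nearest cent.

$14,025.91

Growth factor = (1 + 0.0022775)^366 ≈ 2.2993287135.
A ≈ 6,100 × 2.2993287135 ≈ 14,025.9052.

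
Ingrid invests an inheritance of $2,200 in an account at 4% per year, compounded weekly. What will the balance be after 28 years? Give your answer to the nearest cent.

$6,739.78

Periodic rate = 4%/52 = 0.000769231; periods = 52·28 = 1456.
A = 2,200·(1 + 0.04/52)^1456 ≈ 2,200·3.063534919 ≈ 6,739.7768.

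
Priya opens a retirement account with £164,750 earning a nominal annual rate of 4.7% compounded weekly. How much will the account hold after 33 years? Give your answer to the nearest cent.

£776,447.22

Growth factor = (1 + 0.047/52)^1716 ≈ 4.71288142918.
A ≈ 164,750 × 4.71288142918 ≈ 776,447.2155.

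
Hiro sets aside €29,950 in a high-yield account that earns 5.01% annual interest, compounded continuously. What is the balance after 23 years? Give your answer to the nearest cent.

€94,805.68

A = P·e^(rt) = 29,950·e^(0.0501·23) = 29,950·e^1.1523.
e^1.1523 ≈ 3.1654651132, so A ≈ 94,805.6801.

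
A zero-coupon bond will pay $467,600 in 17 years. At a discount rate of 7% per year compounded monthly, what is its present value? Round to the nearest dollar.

$142,747

Periodic rate = 7%/12 = 0.00583333; 204 periods.
P = 467,600/(1 + 0.07/12)^204 ≈ 467,600/3.2757360947 ≈ 142,746.5420.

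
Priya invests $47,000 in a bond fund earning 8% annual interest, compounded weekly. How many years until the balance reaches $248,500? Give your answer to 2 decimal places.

20.83 years

(1 + 0.00153846)^(52t) = 248,500/47,000 = 5.2872.
52t·ln(1 + 0.00153846) = ln(5.2872); 52t = 1.6653/0.00153728 ≈ 1083.2743.
t ≈ 20.8322 years.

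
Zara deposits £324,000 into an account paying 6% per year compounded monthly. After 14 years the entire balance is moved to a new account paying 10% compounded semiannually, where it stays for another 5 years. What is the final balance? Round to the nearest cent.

£1,219,934.11

After 14 years at 6%: 324,000 × 2.31152383032 ≈ 748,933.7210.
Then 5 years at 10%: 748,933.7210 × 1.628894626777 ≈ 1,219,934.1140.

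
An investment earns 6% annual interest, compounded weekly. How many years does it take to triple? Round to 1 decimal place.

(1 + 0.00115385)^(52t) = 3.
52t = ln 3 / ln(1 + 0.00115385) ≈ 1.0986/0.00115318 ≈ 952.6799.
t ≈ 18.3208.

18.3 years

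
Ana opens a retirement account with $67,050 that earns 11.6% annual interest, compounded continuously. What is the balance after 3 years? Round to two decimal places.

$94,958.37

A = P·e^(rt) = 67,050·e^(0.116·3) = 67,050·e^0.348.
e^0.348 ≈ 1.4162322497, so A ≈ 94,958.3723.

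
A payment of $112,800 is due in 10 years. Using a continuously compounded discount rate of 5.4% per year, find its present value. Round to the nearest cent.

P = A·e^(−rt) = 112,800·e^(−0.54).
e^(−0.54) ≈ 0.582748252374, so P ≈ 65,734.0029.

$65,734.00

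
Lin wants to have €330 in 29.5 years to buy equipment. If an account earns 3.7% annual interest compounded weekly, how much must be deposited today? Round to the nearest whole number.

€111

Growth factor = (1 + 0.037/52)^1534 ≈ 2.97758289.
P = 330/2.97758289 ≈ 110.8281.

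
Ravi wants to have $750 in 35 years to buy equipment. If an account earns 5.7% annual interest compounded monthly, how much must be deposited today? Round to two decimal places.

$102.49

Growth factor = (1 + 0.00475)^420 ≈ 7.31755917.
P = 750/7.31755917 ≈ 102.4932.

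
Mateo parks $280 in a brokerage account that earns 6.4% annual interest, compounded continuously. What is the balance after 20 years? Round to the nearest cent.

A = P·e^(rt) = 280·e^(0.064·20) = 280·e^1.28.
e^1.28 ≈ 3.596639726, so A ≈ 1,007.0591.

$1,007.06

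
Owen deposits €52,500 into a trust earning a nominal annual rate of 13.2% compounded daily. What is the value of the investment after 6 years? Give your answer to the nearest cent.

€115,893.31

Periodic rate = 13.2%/365 = 0.000361644; periods = 365·6 = 2190.
A = 52,500·(1 + 0.132/365)^2190 ≈ 52,500·2.20749154543 ≈ 115,893.3061.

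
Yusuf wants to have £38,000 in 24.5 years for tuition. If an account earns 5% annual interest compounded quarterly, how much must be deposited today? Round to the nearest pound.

Growth factor = (1 + 0.0125)^98 ≈ 3.3784159975.
P = 38,000/3.3784159975 ≈ 11,247.8748.

£11,248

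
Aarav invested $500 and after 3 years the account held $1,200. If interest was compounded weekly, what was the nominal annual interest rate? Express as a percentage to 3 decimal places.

(1 + r/52)^156 = 1,200/500 = 2.4.
1 + r/52 = 2.4^(1/156) ≈ 1.005628, so r/52 ≈ 0.00562776.
r ≈ 52·0.00562776 = 29.26433%.

29.264%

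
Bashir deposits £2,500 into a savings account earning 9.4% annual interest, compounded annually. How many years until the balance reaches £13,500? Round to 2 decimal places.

18.77 years

(1 + 0.094)^t = 13,500/2,500 = 5.4.
t·ln(1 + 0.094) = ln(5.4); t = 1.6864/0.0898407 ≈ 18.7710.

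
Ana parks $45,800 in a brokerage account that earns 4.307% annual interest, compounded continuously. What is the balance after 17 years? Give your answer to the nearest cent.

A = P·e^(rt) = 45,800·e^(0.04307·17) = 45,800·e^0.73219.
e^0.73219 ≈ 2.079630014, so A ≈ 95,247.0546.

$95,247.05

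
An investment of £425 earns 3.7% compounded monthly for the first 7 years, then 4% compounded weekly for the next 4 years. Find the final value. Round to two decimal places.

£645.89

Phase 1: 425·(1 + 0.037/12)^84 ≈ 550.4250.
Phase 2: 550.4250·(1 + 0.04/52)^208 ≈ 645.8900.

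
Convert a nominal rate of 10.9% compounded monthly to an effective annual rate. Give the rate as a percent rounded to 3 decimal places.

One year is 12 periods at 0.00908333 each: (1 + 0.00908333)^12 ≈ 1.114614.
EAR = 1.114614 − 1 ≈ 11.46138%.

11.461%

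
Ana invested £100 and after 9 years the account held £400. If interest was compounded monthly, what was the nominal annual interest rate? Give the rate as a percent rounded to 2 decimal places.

(1 + r/12)^108 = 400/100 = 4.
1 + r/12 = 4^(1/108) ≈ 1.012919, so r/12 ≈ 0.0129188.
r ≈ 12·0.0129188 = 15.50255%.

15.50%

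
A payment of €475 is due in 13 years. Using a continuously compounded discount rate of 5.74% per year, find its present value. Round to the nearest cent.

€225.23

P = A·e^(−rt) = 475·e^(−0.7462).
e^(−0.7462) ≈ 0.47416496, so P ≈ 225.2284.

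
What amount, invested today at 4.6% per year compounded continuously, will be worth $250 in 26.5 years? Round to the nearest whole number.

$74

P = A·e^(−rt) = 250·e^(−1.219).
e^(−1.219) ≈ 0.295525545, so P ≈ 73.8814.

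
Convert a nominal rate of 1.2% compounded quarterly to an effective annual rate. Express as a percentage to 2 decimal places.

EAR = (1 + 1.2%/4)^4 − 1 = (1 + 0.003)^4 − 1.
(1 + 0.003)^4 ≈ 1.012054, so EAR ≈ 1.20541%.

1.21%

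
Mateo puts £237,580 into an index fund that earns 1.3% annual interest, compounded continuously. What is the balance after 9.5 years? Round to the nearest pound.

A = P·e^(rt) = 237,580·e^(0.013·9.5) = 237,580·e^0.1235.
e^0.1235 ≈ 1.13145000454, so A ≈ 268,809.8921.

£268,810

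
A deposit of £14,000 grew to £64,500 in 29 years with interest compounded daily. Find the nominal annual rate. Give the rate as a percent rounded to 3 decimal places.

The 10585-period growth factor is 64,500/14,000 = 4.60714.
r/365 = 4.60714^(1/10585) − 1 ≈ 0.000144329, so r ≈ 365·0.000144329 = 5.26799%.

5.268%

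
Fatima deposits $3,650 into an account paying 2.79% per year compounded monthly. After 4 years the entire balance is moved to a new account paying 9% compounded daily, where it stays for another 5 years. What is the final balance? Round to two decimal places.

Phase 1: 3,650·(1 + 0.002325)^48 ≈ 4,080.4107.
Phase 2: 4,080.4107·(1 + 0.09/365)^1825 ≈ 6,399.0028.

$6,399.00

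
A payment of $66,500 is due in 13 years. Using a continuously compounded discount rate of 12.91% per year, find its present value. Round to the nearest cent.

P = A·e^(−rt) = 66,500·e^(−1.6783).
e^(−1.6783) ≈ 0.18669108126, so P ≈ 12,414.9569.

$12,414.96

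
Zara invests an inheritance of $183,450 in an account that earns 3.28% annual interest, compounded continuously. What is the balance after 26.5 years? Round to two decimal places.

$437,528.63

A = P·e^(rt) = 183,450·e^(0.0328·26.5) = 183,450·e^0.8692.
e^0.8692 ≈ 2.38500208845, so A ≈ 437,528.6331.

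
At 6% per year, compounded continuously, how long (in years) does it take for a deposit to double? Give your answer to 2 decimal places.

11.55 years

e^(0.06t) = 2, so 0.06t = ln 2 ≈ 0.69315.
t ≈ 0.69315/0.06 ≈ 11.5525.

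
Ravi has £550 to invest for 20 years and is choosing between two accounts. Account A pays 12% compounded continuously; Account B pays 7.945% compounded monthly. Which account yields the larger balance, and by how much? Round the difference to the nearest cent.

A: e^(0.12·20) = e^2.4 ≈ 11.02317638, so 550 × 11.02317638 ≈ 6,062.7470.
B: (1 + 0.07945/12)^240 ≈ 4.873258702, so 550 × 4.873258702 ≈ 2,680.2923.
Difference ≈ 3,382.4547 in favor of A.

Account A, by £3,382.45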